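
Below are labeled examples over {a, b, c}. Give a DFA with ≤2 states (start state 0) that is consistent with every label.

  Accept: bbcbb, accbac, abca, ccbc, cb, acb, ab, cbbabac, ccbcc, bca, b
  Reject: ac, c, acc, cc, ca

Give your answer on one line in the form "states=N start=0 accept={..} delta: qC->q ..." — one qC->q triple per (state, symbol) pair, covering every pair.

Grow the machine one transition at a time. Run the examples from 0; the earliest place one falls off (shortest prefix, ties alphabetical) gets sent to the lowest-numbered state that keeps every Accept/Reject pair distinguishable — a pair clashes when both reach the same state with identical unread suffix — and to a fresh state only if none does.
a: 0a undefined. 0a->0: ok.
b: 0b undefined. 0b->0: no, abca/ca meet in 0 with "ca" left. Open state 1: 0b->1.
c: 0c undefined. 0c->0: ok.
bb: 1b undefined. 1b->0: no, bbcbb/ac meet in 0. 1b->1: ok.
bc: 1c undefined. 1c->0: no, abca/ac meet in 0. 1c->1: ok.
bca: 1a undefined. 1a->0: no, accbac/ac meet in 0. 1a->1: ok.
All examples now run through 2 states with every (state, symbol) defined. Accept strings end in {1}, Reject strings end in {0}; accept={1}.

states=2 start=0 accept={1} delta: 0a->0 0b->1 0c->0 1a->1 1b->1 1c->1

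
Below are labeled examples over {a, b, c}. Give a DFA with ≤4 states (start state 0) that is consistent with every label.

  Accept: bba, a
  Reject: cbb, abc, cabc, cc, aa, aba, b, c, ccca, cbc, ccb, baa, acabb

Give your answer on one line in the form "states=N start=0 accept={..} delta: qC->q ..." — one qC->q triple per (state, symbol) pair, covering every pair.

Grow the machine one transition at a time. Run the examples from 0; the earliest place one falls off (shortest prefix, ties alphabetical) gets sent to the lowest-numbered state that keeps every Accept/Reject pair distinguishable — a pair clashes when both reach the same state with identical unread suffix — and to a fresh state only if none does.
a: 0a undefined. 0a->0: no, a/aa meet in 0. Open state 1: 0a->1.
b: 0b undefined. 0b->0: ok.
c: 0c undefined. 0c->0: no, bba/ccca meet in 1. 0c->1: no, bba/c meet in 1. Open state 2: 0c->2.
aa: 1a undefined. 1a->0: ok.
ab: 1b undefined. 1b->0: no, bba/aba meet in 1. 1b->1: ok.
ac: 1c undefined. 1c->0: no, bba/acabb meet in 1. 1c->1: no, bba/abc meet in 1. 1c->2: ok.
ca: 2a undefined. 2a->0: ok.
cb: 2b undefined. 2b->0: ok.
cc: 2c undefined. 2c->0: ok.
All examples now run through 3 states with every (state, symbol) defined. Accept strings end in {1}, Reject strings end in {0,2}; accept={1}.

states=3 start=0 accept={1} delta: 0a->1 0b->0 0c->2 1a->0 1b->1 1c->2 2a->0 2b->0 2c->0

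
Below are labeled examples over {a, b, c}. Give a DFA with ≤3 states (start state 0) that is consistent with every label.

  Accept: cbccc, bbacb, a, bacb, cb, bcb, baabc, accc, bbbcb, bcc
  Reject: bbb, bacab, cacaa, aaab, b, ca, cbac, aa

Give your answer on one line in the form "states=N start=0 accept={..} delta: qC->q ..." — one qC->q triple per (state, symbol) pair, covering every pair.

states=3 start=0 accept={1} delta: 0a->1 0b->0 0c->1 1a->2 1b->1 1c->1 2a->0 2b->0 2c->0

Fold the examples into a partial DFA from state 0: repeatedly fix the first undefined (state, symbol) met by the shortest-then-alphabetical prefix, trying targets in increasing order and rejecting any under which an Accept and a Reject string meet in one state with the same remainder; add a state when all current targets are rejected. Accepting states are where Accept strings end.
a: 0a undefined. 0a->0: no, a/aa meet in 0. Open state 1: 0a->1.
b: 0b undefined. 0b->0: ok.
c: 0c undefined. 0c->0: no, cbccc/bbb meet in 0. 0c->1: ok.
aa: 1a undefined. 1a->0: no, a/cacaa meet in 1. 1a->1: no, a/ca meet in 1. Open state 2: 1a->2.
ac: 1c undefined. 1c->0: no, bbacb/bbb meet in 0. 1c->1: ok.
cb: 1b undefined. 1b->0: no, cbccc/cbac meet in 1. 1b->1: ok.
aaa: 2a undefined. 2a->0: ok.
cac: 2c undefined. 2c->0: ok.
baab: 2b undefined. 2b->0: ok.
All examples now run through 3 states with every (state, symbol) defined. Accept strings end in {1}, Reject strings end in {0,2}; accept={1}.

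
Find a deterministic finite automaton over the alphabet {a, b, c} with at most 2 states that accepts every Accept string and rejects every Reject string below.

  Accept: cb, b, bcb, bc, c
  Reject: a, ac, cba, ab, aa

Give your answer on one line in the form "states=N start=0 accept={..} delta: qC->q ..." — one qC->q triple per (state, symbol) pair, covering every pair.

Fold the examples into a partial DFA from state 0: repeatedly fix the first undefined (state, symbol) met by the shortest-then-alphabetical prefix, trying targets in increasing order and rejecting any under which an Accept and a Reject string meet in one state with the same remainder; add a state when all current targets are rejected. Accepting states are where Accept strings end.
a: 0a undefined. 0a->0: no, b/ab meet in 0 with "b" left. Open state 1: 0a->1.
b: 0b undefined. 0b->0: ok.
c: 0c undefined. 0c->0: ok.
aa: 1a undefined. 1a->0: no, cb/aa meet in 0. 1a->1: ok.
ab: 1b undefined. 1b->0: no, cb/ab meet in 0. 1b->1: ok.
ac: 1c undefined. 1c->0: no, cb/ac meet in 0. 1c->1: ok.
All examples now run through 2 states with every (state, symbol) defined. Accept strings end in {0}, Reject strings end in {1}; accept={0}.

states=2 start=0 accept={0} delta: 0a->1 0b->0 0c->0 1a->1 1b->1 1c->1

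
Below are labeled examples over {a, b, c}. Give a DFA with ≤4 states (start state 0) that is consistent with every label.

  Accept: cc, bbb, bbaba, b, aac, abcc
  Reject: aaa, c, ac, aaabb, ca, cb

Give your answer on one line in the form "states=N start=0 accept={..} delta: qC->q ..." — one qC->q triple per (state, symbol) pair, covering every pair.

State merging on the prefix tree: take the shortest (then alphabetical) example prefix whose next move is undefined and point that move at state 0, else 1, else 2, ...; a target is out if some Accept/Reject pair would then sit in one state with the same input left (inseparable). If every existing state is out, open a new one.
a: 0a undefined. 0a->0: no, aac/c meet in 0 with "c" left. Open state 1: 0a->1.
b: 0b undefined. 0b->0: ok.
c: 0c undefined. 0c->0: no, cc/c meet in 0. 0c->1: no, cc/ac meet in 1 with "c" left. Open state 2: 0c->2.
aa: 1a undefined. 1a->0: no, aac/c meet in 2. 1a->1: no, aac/ac meet in 1 with "c" left. 1a->2: ok.
ab: 1b undefined. 1b->0: ok.
ac: 1c undefined. 1c->0: no, bbb/ac meet in 0. 1c->1: no, bbaba/ac meet in 1. 1c->2: ok.
ca: 2a undefined. 2a->0: no, bbb/aaa meet in 0. 2a->1: no, bbb/aaabb meet in 0. 2a->2: ok.
cb: 2b undefined. 2b->0: no, bbb/aaabb meet in 0. 2b->1: no, bbb/aaabb meet in 0. 2b->2: ok.
cc: 2c undefined. 2c->0: ok.
All examples now run through 3 states with every (state, symbol) defined. Accept strings end in {0,1}, Reject strings end in {2}; accept={0,1}.

states=3 start=0 accept={0,1} delta: 0a->1 0b->0 0c->2 1a->2 1b->0 1c->2 2a->2 2b->2 2c->0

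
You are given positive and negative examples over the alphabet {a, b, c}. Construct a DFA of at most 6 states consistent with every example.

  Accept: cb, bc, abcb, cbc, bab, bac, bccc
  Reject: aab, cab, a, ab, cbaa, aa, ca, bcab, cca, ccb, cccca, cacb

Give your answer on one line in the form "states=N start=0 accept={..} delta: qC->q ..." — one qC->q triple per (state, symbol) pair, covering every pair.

State merging on the prefix tree: take the shortest (then alphabetical) example prefix whose next move is undefined and point that move at state 0, else 1, else 2, ...; a target is out if some Accept/Reject pair would then sit in one state with the same input left (inseparable). If every existing state is out, open a new one.
a: 0a undefined. 0a->0: ok.
b: 0b undefined. 0b->0: no, bab/aab meet in 0. Open state 1: 0b->1.
c: 0c undefined. 0c->0: no, cb/aab meet in 1. 0c->1: no, abcb/ccb meet in 1 with "cb" left. Open state 2: 0c->2.
ba: 1a undefined. 1a->0: no, bab/aab meet in 1. 1a->1: ok.
bc: 1c undefined. 1c->0: no, bc/a meet in 0. 1c->1: no, bc/aab meet in 1. 1c->2: ok.
ca: 2a undefined. 2a->0: no, cb/cacb meet in 2 with "b" left. 2a->1: no, cb/cacb meet in 2 with "b" left. 2a->2: no, cb/cab meet in 2 with "b" left. Open state 3: 2a->3.
cb: 2b undefined. 2b->0: no, cb/a meet in 0. 2b->1: no, cb/aab meet in 1. 2b->2: ok.
cc: 2c undefined. 2c->0: no, cbc/a meet in 0. 2c->1: no, cbc/aab meet in 1. 2c->2: no, cb/ccb meet in 2. 2c->3: no, cbc/ca meet in 3. Open state 4: 2c->4.
bab: 1b undefined. 1b->0: no, bab/a meet in 0. 1b->1: no, bab/aab meet in 1. 1b->2: ok.
cab: 3b undefined. 3b->0: ok.
cac: 3c undefined. 3c->0: ok.
cca: 4a undefined. 4a->0: ok.
ccb: 4b undefined. 4b->0: ok.
ccc: 4c undefined. 4c->0: no, bccc/cab meet in 0. 4c->1: no, bccc/aab meet in 1. 4c->2: ok.
cbaa: 3a undefined. 3a->0: ok.
All examples now run through 5 states with every (state, symbol) defined. Accept strings end in {2,4}, Reject strings end in {0,1,3}; accept={2,4}.

states=5 start=0 accept={2,4} delta: 0a->0 0b->1 0c->2 1a->1 1b->2 1c->2 2a->3 2b->2 2c->4 3a->0 3b->0 3c->0 4a->0 4b->0 4c->2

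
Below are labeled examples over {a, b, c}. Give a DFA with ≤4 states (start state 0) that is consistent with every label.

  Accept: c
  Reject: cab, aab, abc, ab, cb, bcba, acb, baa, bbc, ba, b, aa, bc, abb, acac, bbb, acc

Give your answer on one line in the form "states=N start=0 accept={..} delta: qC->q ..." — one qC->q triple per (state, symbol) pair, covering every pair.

states=3 start=0 accept={2} delta: 0a->0 0b->1 0c->2 1a->0 1b->1 1c->0 2a->1 2b->0 2c->0

State merging on the prefix tree: take the shortest (then alphabetical) example prefix whose next move is undefined and point that move at state 0, else 1, else 2, ...; a target is out if some Accept/Reject pair would then sit in one state with the same input left (inseparable). If every existing state is out, open a new one.
a: 0a undefined. 0a->0: ok.
b: 0b undefined. 0b->0: no, c/abc meet in 0 with "c" left. Open state 1: 0b->1.
c: 0c undefined. 0c->0: no, c/aa meet in 0. 0c->1: no, c/aab meet in 1. Open state 2: 0c->2.
ba: 1a undefined. 1a->0: ok.
bb: 1b undefined. 1b->0: no, c/bbc meet in 2. 1b->1: ok.
bc: 1c undefined. 1c->0: ok.
ca: 2a undefined. 2a->0: no, c/acac meet in 2. 2a->1: ok.
cb: 2b undefined. 2b->0: ok.
acc: 2c undefined. 2c->0: ok.
All examples now run through 3 states with every (state, symbol) defined. Accept strings end in {2}, Reject strings end in {0,1}; accept={2}.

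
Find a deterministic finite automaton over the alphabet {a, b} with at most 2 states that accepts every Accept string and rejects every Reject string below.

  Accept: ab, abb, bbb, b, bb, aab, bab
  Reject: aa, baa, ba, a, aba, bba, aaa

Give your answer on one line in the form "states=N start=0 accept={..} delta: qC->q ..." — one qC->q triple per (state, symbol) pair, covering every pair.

State merging on the prefix tree: take the shortest (then alphabetical) example prefix whose next move is undefined and point that move at state 0, else 1, else 2, ...; a target is out if some Accept/Reject pair would then sit in one state with the same input left (inseparable). If every existing state is out, open a new one.
a: 0a undefined. 0a->0: ok.
b: 0b undefined. 0b->0: no, ab/aa meet in 0. Open state 1: 0b->1.
ba: 1a undefined. 1a->0: ok.
bb: 1b undefined. 1b->0: no, abb/aa meet in 0. 1b->1: ok.
All examples now run through 2 states with every (state, symbol) defined. Accept strings end in {1}, Reject strings end in {0}; accept={1}.

states=2 start=0 accept={1} delta: 0a->0 0b->1 1a->0 1b->1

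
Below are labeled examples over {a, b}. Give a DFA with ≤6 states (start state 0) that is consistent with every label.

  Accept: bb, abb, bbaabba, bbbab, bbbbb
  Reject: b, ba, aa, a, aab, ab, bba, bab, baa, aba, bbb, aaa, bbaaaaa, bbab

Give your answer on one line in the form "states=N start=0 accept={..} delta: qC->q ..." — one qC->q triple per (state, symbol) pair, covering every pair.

states=5 start=0 accept={2,4} delta: 0a->0 0b->1 1a->0 1b->2 2a->3 2b->3 3a->4 3b->1 4a->0 4b->2

Fold the examples into a partial DFA from state 0: repeatedly fix the first undefined (state, symbol) met by the shortest-then-alphabetical prefix, trying targets in increasing order and rejecting any under which an Accept and a Reject string meet in one state with the same remainder; add a state when all current targets are rejected. Accepting states are where Accept strings end.
a: 0a undefined. 0a->0: ok.
b: 0b undefined. 0b->0: no, bb/b meet in 0. Open state 1: 0b->1.
ba: 1a undefined. 1a->0: ok.
bb: 1b undefined. 1b->0: no, bb/ba meet in 0. 1b->1: no, bb/b meet in 1. Open state 2: 1b->2.
bba: 2a undefined. 2a->0: no, bbaabba/ba meet in 0. 2a->1: no, bb/bbab meet in 2. 2a->2: no, bb/bba meet in 2. Open state 3: 2a->3.
bbb: 2b undefined. 2b->0: no, bbbab/b meet in 1. 2b->1: no, bbbab/b meet in 1. 2b->2: no, bb/bbb meet in 2. 2b->3: ok.
bbaa: 3a undefined. 3a->0: no, bbaabba/bba meet in 3. 3a->1: no, bbaabba/b meet in 1. 3a->2: no, bbbab/bba meet in 3. 3a->3: no, bbbab/bbab meet in 3 with "b" left. Open state 4: 3a->4.
bbab: 3b undefined. 3b->0: no, bbbbb/b meet in 1. 3b->1: ok.
bbaaa: 4a undefined. 4a->0: ok.
bbaab: 4b undefined. 4b->0: no, bbaabba/ba meet in 0. 4b->1: no, bbaabba/bba meet in 3. 4b->2: ok.
All examples now run through 5 states with every (state, symbol) defined. Accept strings end in {2,4}, Reject strings end in {0,1,3}; accept={2,4}.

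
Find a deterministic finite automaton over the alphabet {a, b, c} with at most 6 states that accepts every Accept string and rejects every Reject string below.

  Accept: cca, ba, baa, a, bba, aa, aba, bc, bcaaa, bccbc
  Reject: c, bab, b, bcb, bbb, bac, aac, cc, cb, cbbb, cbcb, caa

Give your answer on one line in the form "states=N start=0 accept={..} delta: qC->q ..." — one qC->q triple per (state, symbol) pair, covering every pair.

Grow the machine one transition at a time. Run the examples from 0; the earliest place one falls off (shortest prefix, ties alphabetical) gets sent to the lowest-numbered state that keeps every Accept/Reject pair distinguishable — a pair clashes when both reach the same state with identical unread suffix — and to a fresh state only if none does.
a: 0a undefined. 0a->0: ok.
b: 0b undefined. 0b->0: no, ba/bab meet in 0. Open state 1: 0b->1.
c: 0c undefined. 0c->0: no, cca/c meet in 0. 0c->1: no, baa/caa meet in 1 with "aa" left. Open state 2: 0c->2.
ba: 1a undefined. 1a->0: ok.
bb: 1b undefined. 1b->0: ok.
bc: 1c undefined. 1c->0: ok.
ca: 2a undefined. 2a->0: no, ba/caa meet in 0. 2a->1: no, ba/caa meet in 0. 2a->2: ok.
cb: 2b undefined. 2b->0: no, ba/cb meet in 0. 2b->1: ok.
cc: 2c undefined. 2c->0: no, cca/cc meet in 0. 2c->1: ok.
All examples now run through 3 states with every (state, symbol) defined. Accept strings end in {0}, Reject strings end in {1,2}; accept={0}.

states=3 start=0 accept={0} delta: 0a->0 0b->1 0c->2 1a->0 1b->0 1c->0 2a->2 2b->1 2c->1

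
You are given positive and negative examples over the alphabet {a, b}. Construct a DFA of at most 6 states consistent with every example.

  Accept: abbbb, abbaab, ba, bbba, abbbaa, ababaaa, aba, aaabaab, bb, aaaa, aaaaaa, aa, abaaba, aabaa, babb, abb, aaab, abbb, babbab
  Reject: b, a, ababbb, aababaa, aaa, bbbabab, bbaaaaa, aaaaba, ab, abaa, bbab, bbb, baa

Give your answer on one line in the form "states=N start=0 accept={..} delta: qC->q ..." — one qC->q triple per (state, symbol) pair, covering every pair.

State merging on the prefix tree: take the shortest (then alphabetical) example prefix whose next move is undefined and point that move at state 0, else 1, else 2, ...; a target is out if some Accept/Reject pair would then sit in one state with the same input left (inseparable). If every existing state is out, open a new one.
a: 0a undefined. 0a->0: no, ba/aaaaba meet in 0 with "ba" left. Open state 1: 0a->1.
b: 0b undefined. 0b->0: no, ba/a meet in 1. 0b->1: no, bb/ab meet in 1 with "b" left. Open state 2: 0b->2.
aa: 1a undefined. 1a->0: no, ba/aaaaba meet in 2 with "a" left. 1a->1: no, aba/aaaaba meet in 1 with "ba" left. 1a->2: no, ba/aaa meet in 2 with "a" left. Open state 3: 1a->3.
ab: 1b undefined. 1b->0: no, abbbb/bbb meet in 2 with "bb" left. 1b->1: no, abbbb/a meet in 1. 1b->2: no, abbb/bbb meet in 2 with "bb" left. 1b->3: no, aba/aaa meet in 3 with "a" left. Open state 4: 1b->4.
ba: 2a undefined. 2a->0: no, babbab/bbab meet in 2 with "bab" left. 2a->1: no, ba/a meet in 1. 2a->2: no, ba/b meet in 2. 2a->3: ok.
bb: 2b undefined. 2b->0: ok.
aaa: 3a undefined. 3a->0: no, ba/bbaaaaa meet in 3. 3a->1: no, aaab/ab meet in 4. 3a->2: ok.
aab: 3b undefined. 3b->0: no, babb/b meet in 2. 3b->1: no, ba/aaaaba meet in 3. 3b->2: no, ba/aaaaba meet in 3. 3b->3: no, ba/aababaa meet in 3. 3b->4: no, aba/aaaaba meet in 4 with "a" left. Open state 5: 3b->5.
aba: 4a undefined. 4a->0: ok.
abb: 4b undefined. 4b->0: no, abbbaa/b meet in 2. 4b->1: no, abbbb/a meet in 1. 4b->2: no, abbbb/b meet in 2. 4b->3: ok.
aaba: 5a undefined. 5a->0: no, abbbaa/a meet in 1. 5a->1: ok.
babb: 5b undefined. 5b->0: no, babbab/bbbabab meet in 4. 5b->1: no, abbbb/a meet in 1. 5b->2: no, abbbb/b meet in 2. 5b->3: ok.
All examples now run through 6 states with every (state, symbol) defined. Accept strings end in {0,3,5}, Reject strings end in {1,2,4}; accept={0,3,5}.

states=6 start=0 accept={0,3,5} delta: 0a->1 0b->2 1a->3 1b->4 2a->3 2b->0 3a->2 3b->5 4a->0 4b->3 5a->1 5b->3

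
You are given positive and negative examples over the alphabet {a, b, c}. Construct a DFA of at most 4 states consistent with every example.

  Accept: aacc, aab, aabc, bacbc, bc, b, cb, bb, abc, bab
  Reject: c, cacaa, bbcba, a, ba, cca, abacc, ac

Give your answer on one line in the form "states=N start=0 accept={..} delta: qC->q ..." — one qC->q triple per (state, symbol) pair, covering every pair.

Grow the machine one transition at a time. Run the examples from 0; the earliest place one falls off (shortest prefix, ties alphabetical) gets sent to the lowest-numbered state that keeps every Accept/Reject pair distinguishable — a pair clashes when both reach the same state with identical unread suffix — and to a fresh state only if none does.
a: 0a undefined. 0a->0: ok.
b: 0b undefined. 0b->0: no, aacc/abacc meet in 0 with "cc" left. Open state 1: 0b->1.
c: 0c undefined. 0c->0: no, aacc/c meet in 0. 0c->1: no, aab/c meet in 1. Open state 2: 0c->2.
ba: 1a undefined. 1a->0: no, aacc/abacc meet in 2 with "c" left. 1a->1: no, aab/ba meet in 1. 1a->2: ok.
bb: 1b undefined. 1b->0: no, bb/a meet in 0. 1b->1: ok.
bc: 1c undefined. 1c->0: no, aabc/a meet in 0. 1c->1: ok.
ca: 2a undefined. 2a->0: ok.
cb: 2b undefined. 2b->0: no, cb/cacaa meet in 0. 2b->1: ok.
cc: 2c undefined. 2c->0: no, aacc/cacaa meet in 0. 2c->1: no, aacc/abacc meet in 1. 2c->2: no, aacc/c meet in 2. Open state 3: 2c->3.
cca: 3a undefined. 3a->0: ok.
bacb: 3b undefined. 3b->0: no, bacbc/c meet in 2. 3b->1: ok.
abacc: 3c undefined. 3c->0: ok.
All examples now run through 4 states with every (state, symbol) defined. Accept strings end in {1,3}, Reject strings end in {0,2}; accept={1,3}.

states=4 start=0 accept={1,3} delta: 0a->0 0b->1 0c->2 1a->2 1b->1 1c->1 2a->0 2b->1 2c->3 3a->0 3b->1 3c->0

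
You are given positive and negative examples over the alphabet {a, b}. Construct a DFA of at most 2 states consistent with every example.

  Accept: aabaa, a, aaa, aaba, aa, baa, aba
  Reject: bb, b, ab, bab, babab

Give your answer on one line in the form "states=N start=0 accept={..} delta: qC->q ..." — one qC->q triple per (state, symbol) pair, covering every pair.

states=2 start=0 accept={0} delta: 0a->0 0b->1 1a->0 1b->1

Grow the machine one transition at a time. Run the examples from 0; the earliest place one falls off (shortest prefix, ties alphabetical) gets sent to the lowest-numbered state that keeps every Accept/Reject pair distinguishable — a pair clashes when both reach the same state with identical unread suffix — and to a fresh state only if none does.
a: 0a undefined. 0a->0: ok.
b: 0b undefined. 0b->0: no, aabaa/bb meet in 0. Open state 1: 0b->1.
ba: 1a undefined. 1a->0: ok.
bb: 1b undefined. 1b->0: no, aabaa/bb meet in 0. 1b->1: ok.
All examples now run through 2 states with every (state, symbol) defined. Accept strings end in {0}, Reject strings end in {1}; accept={0}.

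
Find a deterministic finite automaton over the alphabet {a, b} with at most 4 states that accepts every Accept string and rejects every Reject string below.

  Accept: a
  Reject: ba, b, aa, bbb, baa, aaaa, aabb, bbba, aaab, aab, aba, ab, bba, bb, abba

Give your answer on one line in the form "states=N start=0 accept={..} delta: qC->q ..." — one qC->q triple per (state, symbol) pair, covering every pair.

Grow the machine one transition at a time. Run the examples from 0; the earliest place one falls off (shortest prefix, ties alphabetical) gets sent to the lowest-numbered state that keeps every Accept/Reject pair distinguishable — a pair clashes when both reach the same state with identical unread suffix — and to a fresh state only if none does.
a: 0a undefined. 0a->0: no, a/aa meet in 0. Open state 1: 0a->1.
b: 0b undefined. 0b->0: no, a/ba meet in 1. 0b->1: no, a/b meet in 1. Open state 2: 0b->2.
aa: 1a undefined. 1a->0: ok.
ab: 1b undefined. 1b->0: no, a/aba meet in 1. 1b->1: no, a/aaab meet in 1. 1b->2: ok.
ba: 2a undefined. 2a->0: no, a/baa meet in 1. 2a->1: no, a/ba meet in 1. 2a->2: ok.
bb: 2b undefined. 2b->0: no, a/bba meet in 1. 2b->1: no, a/aabb meet in 1. 2b->2: ok.
All examples now run through 3 states with every (state, symbol) defined. Accept strings end in {1}, Reject strings end in {0,2}; accept={1}.

states=3 start=0 accept={1} delta: 0a->1 0b->2 1a->0 1b->2 2a->2 2b->2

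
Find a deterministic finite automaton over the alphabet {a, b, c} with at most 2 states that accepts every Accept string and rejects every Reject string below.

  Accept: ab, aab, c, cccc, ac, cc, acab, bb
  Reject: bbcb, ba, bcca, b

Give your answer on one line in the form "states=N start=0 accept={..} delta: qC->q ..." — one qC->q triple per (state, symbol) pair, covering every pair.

states=2 start=0 accept={0} delta: 0a->1 0b->1 0c->0 1a->1 1b->0 1c->0

Fold the examples into a partial DFA from state 0: repeatedly fix the first undefined (state, symbol) met by the shortest-then-alphabetical prefix, trying targets in increasing order and rejecting any under which an Accept and a Reject string meet in one state with the same remainder; add a state when all current targets are rejected. Accepting states are where Accept strings end.
a: 0a undefined. 0a->0: no, ab/b meet in 0 with "b" left. Open state 1: 0a->1.
b: 0b undefined. 0b->0: no, bb/b meet in 0. 0b->1: ok.
c: 0c undefined. 0c->0: ok.
aa: 1a undefined. 1a->0: no, aab/b meet in 1. 1a->1: ok.
ab: 1b undefined. 1b->0: ok.
ac: 1c undefined. 1c->0: ok.
All examples now run through 2 states with every (state, symbol) defined. Accept strings end in {0}, Reject strings end in {1}; accept={0}.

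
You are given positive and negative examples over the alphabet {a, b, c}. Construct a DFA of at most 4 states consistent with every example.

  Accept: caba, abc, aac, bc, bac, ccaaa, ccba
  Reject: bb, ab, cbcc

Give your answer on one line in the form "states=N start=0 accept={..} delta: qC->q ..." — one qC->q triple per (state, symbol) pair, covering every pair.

states=3 start=0 accept={1} delta: 0a->0 0b->0 0c->1 1a->1 1b->1 1c->2 2a->1 2b->1 2c->0

State merging on the prefix tree: take the shortest (then alphabetical) example prefix whose next move is undefined and point that move at state 0, else 1, else 2, ...; a target is out if some Accept/Reject pair would then sit in one state with the same input left (inseparable). If every existing state is out, open a new one.
a: 0a undefined. 0a->0: ok.
b: 0b undefined. 0b->0: ok.
c: 0c undefined. 0c->0: no, caba/bb meet in 0. Open state 1: 0c->1.
ca: 1a undefined. 1a->0: no, caba/bb meet in 0. 1a->1: ok.
cb: 1b undefined. 1b->0: no, caba/bb meet in 0. 1b->1: ok.
cc: 1c undefined. 1c->0: no, caba/cbcc meet in 1. 1c->1: no, caba/cbcc meet in 1. Open state 2: 1c->2.
cca: 2a undefined. 2a->0: no, ccaaa/bb meet in 0. 2a->1: ok.
ccb: 2b undefined. 2b->0: no, ccba/bb meet in 0. 2b->1: ok.
cbcc: 2c undefined. 2c->0: ok.
All examples now run through 3 states with every (state, symbol) defined. Accept strings end in {1}, Reject strings end in {0}; accept={1}.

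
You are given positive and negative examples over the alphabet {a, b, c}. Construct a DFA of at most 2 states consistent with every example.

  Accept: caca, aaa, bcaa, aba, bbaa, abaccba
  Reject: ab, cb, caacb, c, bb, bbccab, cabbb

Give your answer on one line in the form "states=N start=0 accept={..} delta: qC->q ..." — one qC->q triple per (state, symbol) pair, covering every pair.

Fold the examples into a partial DFA from state 0: repeatedly fix the first undefined (state, symbol) met by the shortest-then-alphabetical prefix, trying targets in increasing order and rejecting any under which an Accept and a Reject string meet in one state with the same remainder; add a state when all current targets are rejected. Accepting states are where Accept strings end.
a: 0a undefined. 0a->0: ok.
b: 0b undefined. 0b->0: no, aaa/ab meet in 0. Open state 1: 0b->1.
c: 0c undefined. 0c->0: no, caca/c meet in 0. 0c->1: ok.
bb: 1b undefined. 1b->0: no, aaa/cb meet in 0. 1b->1: ok.
bc: 1c undefined. 1c->0: ok.
ca: 1a undefined. 1a->0: ok.
All examples now run through 2 states with every (state, symbol) defined. Accept strings end in {0}, Reject strings end in {1}; accept={0}.

states=2 start=0 accept={0} delta: 0a->0 0b->1 0c->1 1a->0 1b->1 1c->0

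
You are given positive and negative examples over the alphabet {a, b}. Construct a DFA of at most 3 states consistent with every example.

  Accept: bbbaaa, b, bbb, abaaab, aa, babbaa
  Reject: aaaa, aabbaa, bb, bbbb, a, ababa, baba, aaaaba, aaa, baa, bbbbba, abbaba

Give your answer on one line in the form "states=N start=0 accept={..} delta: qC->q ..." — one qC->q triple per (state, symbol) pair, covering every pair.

State merging on the prefix tree: take the shortest (then alphabetical) example prefix whose next move is undefined and point that move at state 0, else 1, else 2, ...; a target is out if some Accept/Reject pair would then sit in one state with the same input left (inseparable). If every existing state is out, open a new one.
a: 0a undefined. 0a->0: no, aa/aaaa meet in 0. Open state 1: 0a->1.
b: 0b undefined. 0b->0: no, bbbaaa/aaa meet in 1 with "aa" left. 0b->1: no, b/a meet in 1. Open state 2: 0b->2.
aa: 1a undefined. 1a->0: no, aa/aaaa meet in 0. 1a->1: no, aa/aaaa meet in 1. 1a->2: ok.
ab: 1b undefined. 1b->0: ok.
ba: 2a undefined. 2a->0: ok.
bb: 2b undefined. 2b->0: ok.
All examples now run through 3 states with every (state, symbol) defined. Accept strings end in {2}, Reject strings end in {0,1}; accept={2}.

states=3 start=0 accept={2} delta: 0a->1 0b->2 1a->2 1b->0 2a->0 2b->0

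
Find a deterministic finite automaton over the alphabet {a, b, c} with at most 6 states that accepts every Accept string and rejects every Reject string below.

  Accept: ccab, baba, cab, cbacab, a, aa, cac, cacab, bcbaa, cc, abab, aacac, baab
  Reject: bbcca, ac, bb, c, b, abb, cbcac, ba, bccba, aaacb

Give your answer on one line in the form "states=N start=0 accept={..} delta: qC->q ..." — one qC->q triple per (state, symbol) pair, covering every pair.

states=4 start=0 accept={0,3} delta: 0a->0 0b->1 0c->1 1a->2 1b->1 1c->3 2a->2 2b->0 2c->3 3a->3 3b->0 3c->1

Grow the machine one transition at a time. Run the examples from 0; the earliest place one falls off (shortest prefix, ties alphabetical) gets sent to the lowest-numbered state that keeps every Accept/Reject pair distinguishable — a pair clashes when both reach the same state with identical unread suffix — and to a fresh state only if none does.
a: 0a undefined. 0a->0: ok.
b: 0b undefined. 0b->0: no, baba/bb meet in 0. Open state 1: 0b->1.
c: 0c undefined. 0c->0: no, ccab/b meet in 1. 0c->1: ok.
ba: 1a undefined. 1a->0: no, baba/ba meet in 0. 1a->1: no, cab/bb meet in 1 with "b" left. Open state 2: 1a->2.
bb: 1b undefined. 1b->0: no, a/bb meet in 0. 1b->1: ok.
bc: 1c undefined. 1c->0: no, ccab/ac meet in 1. 1c->1: no, cac/cbcac meet in 2 with "c" left. 1c->2: no, cc/ba meet in 2. Open state 3: 1c->3.
baa: 2a undefined. 2a->0: no, baab/ac meet in 1. 2a->1: no, baab/ac meet in 1. 2a->2: ok.
bab: 2b undefined. 2b->0: ok.
bcb: 3b undefined. 3b->0: ok.
bcc: 3c undefined. 3c->0: no, baba/bbcca meet in 0. 3c->1: ok.
cac: 2c undefined. 2c->0: no, cbacab/ac meet in 1. 2c->1: no, cac/ac meet in 1. 2c->2: no, cac/bbcca meet in 2. 2c->3: ok.
cca: 3a undefined. 3a->0: no, ccab/ac meet in 1. 3a->1: no, ccab/ac meet in 1. 3a->2: no, cac/cbcac meet in 3. 3a->3: ok.
All examples now run through 4 states with every (state, symbol) defined. Accept strings end in {0,3}, Reject strings end in {1,2}; accept={0,3}.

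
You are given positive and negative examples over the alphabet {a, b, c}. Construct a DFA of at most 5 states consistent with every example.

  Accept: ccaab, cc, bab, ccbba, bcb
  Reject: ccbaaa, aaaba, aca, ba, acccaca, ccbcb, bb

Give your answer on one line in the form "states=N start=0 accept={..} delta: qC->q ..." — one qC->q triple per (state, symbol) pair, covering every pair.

Grow the machine one transition at a time. Run the examples from 0; the earliest place one falls off (shortest prefix, ties alphabetical) gets sent to the lowest-numbered state that keeps every Accept/Reject pair distinguishable — a pair clashes when both reach the same state with identical unread suffix — and to a fresh state only if none does.
a: 0a undefined. 0a->0: ok.
b: 0b undefined. 0b->0: no, bab/aaaba meet in 0. Open state 1: 0b->1.
c: 0c undefined. 0c->0: no, cc/aca meet in 0. 0c->1: ok.
ba: 1a undefined. 1a->0: ok.
bb: 1b undefined. 1b->0: ok.
bc: 1c undefined. 1c->0: no, ccaab/ccbcb meet in 1. 1c->1: no, ccbba/ccbaaa meet in 0. Open state 2: 1c->2.
bcb: 2b undefined. 2b->0: no, ccbba/ccbaaa meet in 0. 2b->1: no, bab/ccbcb meet in 1. 2b->2: ok.
cca: 2a undefined. 2a->0: no, ccbba/ccbaaa meet in 0. 2a->1: ok.
accc: 2c undefined. 2c->0: no, ccaab/ccbcb meet in 1. 2c->1: ok.
All examples now run through 3 states with every (state, symbol) defined. Accept strings end in {1,2}, Reject strings end in {0}; accept={1,2}.

states=3 start=0 accept={1,2} delta: 0a->0 0b->1 0c->1 1a->0 1b->0 1c->2 2a->1 2b->2 2c->1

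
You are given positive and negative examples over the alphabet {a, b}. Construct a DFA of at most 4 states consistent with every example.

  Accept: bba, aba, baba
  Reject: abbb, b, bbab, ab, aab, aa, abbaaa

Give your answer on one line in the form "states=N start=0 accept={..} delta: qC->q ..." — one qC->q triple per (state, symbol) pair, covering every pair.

Fold the examples into a partial DFA from state 0: repeatedly fix the first undefined (state, symbol) met by the shortest-then-alphabetical prefix, trying targets in increasing order and rejecting any under which an Accept and a Reject string meet in one state with the same remainder; add a state when all current targets are rejected. Accepting states are where Accept strings end.
a: 0a undefined. 0a->0: ok.
b: 0b undefined. 0b->0: no, bba/abbb meet in 0. Open state 1: 0b->1.
ba: 1a undefined. 1a->0: no, aba/aa meet in 0. 1a->1: no, aba/b meet in 1. Open state 2: 1a->2.
bb: 1b undefined. 1b->0: no, bba/aa meet in 0. 1b->1: ok.
bab: 2b undefined. 2b->0: no, baba/bbab meet in 0. 2b->1: ok.
abbaa: 2a undefined. 2a->0: ok.
All examples now run through 3 states with every (state, symbol) defined. Accept strings end in {2}, Reject strings end in {0,1}; accept={2}.

states=3 start=0 accept={2} delta: 0a->0 0b->1 1a->2 1b->1 2a->0 2b->1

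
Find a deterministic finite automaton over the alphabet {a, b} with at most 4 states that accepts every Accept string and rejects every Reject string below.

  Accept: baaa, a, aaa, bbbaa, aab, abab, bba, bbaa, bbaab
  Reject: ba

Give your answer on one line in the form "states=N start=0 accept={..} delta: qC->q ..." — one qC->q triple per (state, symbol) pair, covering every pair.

Grow the machine one transition at a time. Run the examples from 0; the earliest place one falls off (shortest prefix, ties alphabetical) gets sent to the lowest-numbered state that keeps every Accept/Reject pair distinguishable — a pair clashes when both reach the same state with identical unread suffix — and to a fresh state only if none does.
a: 0a undefined. 0a->0: ok.
b: 0b undefined. 0b->0: no, baaa/ba meet in 0. Open state 1: 0b->1.
ba: 1a undefined. 1a->0: no, baaa/ba meet in 0. 1a->1: no, baaa/ba meet in 1. Open state 2: 1a->2.
bb: 1b undefined. 1b->0: ok.
baa: 2a undefined. 2a->0: ok.
abab: 2b undefined. 2b->0: ok.
All examples now run through 3 states with every (state, symbol) defined. Accept strings end in {0,1}, Reject strings end in {2}; accept={0,1}.

states=3 start=0 accept={0,1} delta: 0a->0 0b->1 1a->2 1b->0 2a->0 2b->0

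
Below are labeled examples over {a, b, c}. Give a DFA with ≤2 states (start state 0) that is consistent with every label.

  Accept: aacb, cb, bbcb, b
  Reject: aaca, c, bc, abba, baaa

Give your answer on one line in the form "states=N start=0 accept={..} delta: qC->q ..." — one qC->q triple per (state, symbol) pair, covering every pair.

Fold the examples into a partial DFA from state 0: repeatedly fix the first undefined (state, symbol) met by the shortest-then-alphabetical prefix, trying targets in increasing order and rejecting any under which an Accept and a Reject string meet in one state with the same remainder; add a state when all current targets are rejected. Accepting states are where Accept strings end.
a: 0a undefined. 0a->0: ok.
b: 0b undefined. 0b->0: no, b/abba meet in 0. Open state 1: 0b->1.
c: 0c undefined. 0c->0: ok.
ba: 1a undefined. 1a->0: ok.
bb: 1b undefined. 1b->0: ok.
bc: 1c undefined. 1c->0: ok.
All examples now run through 2 states with every (state, symbol) defined. Accept strings end in {1}, Reject strings end in {0}; accept={1}.

states=2 start=0 accept={1} delta: 0a->0 0b->1 0c->0 1a->0 1b->0 1c->0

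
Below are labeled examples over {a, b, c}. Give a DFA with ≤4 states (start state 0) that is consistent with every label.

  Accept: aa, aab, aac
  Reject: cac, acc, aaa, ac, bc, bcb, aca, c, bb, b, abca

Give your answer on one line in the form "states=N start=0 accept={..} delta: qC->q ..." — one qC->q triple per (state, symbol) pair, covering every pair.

states=3 start=0 accept={2} delta: 0a->1 0b->0 0c->0 1a->2 1b->0 1c->0 2a->0 2b->2 2c->2

Grow the machine one transition at a time. Run the examples from 0; the earliest place one falls off (shortest prefix, ties alphabetical) gets sent to the lowest-numbered state that keeps every Accept/Reject pair distinguishable — a pair clashes when both reach the same state with identical unread suffix — and to a fresh state only if none does.
a: 0a undefined. 0a->0: no, aa/aaa meet in 0. Open state 1: 0a->1.
b: 0b undefined. 0b->0: ok.
c: 0c undefined. 0c->0: ok.
aa: 1a undefined. 1a->0: no, aa/bc meet in 0. 1a->1: no, aa/aaa meet in 1. Open state 2: 1a->2.
ab: 1b undefined. 1b->0: ok.
ac: 1c undefined. 1c->0: ok.
aaa: 2a undefined. 2a->0: ok.
aab: 2b undefined. 2b->0: no, aab/cac meet in 0. 2b->1: no, aab/aca meet in 1. 2b->2: ok.
aac: 2c undefined. 2c->0: no, aac/cac meet in 0. 2c->1: no, aac/aca meet in 1. 2c->2: ok.
All examples now run through 3 states with every (state, symbol) defined. Accept strings end in {2}, Reject strings end in {0,1}; accept={2}.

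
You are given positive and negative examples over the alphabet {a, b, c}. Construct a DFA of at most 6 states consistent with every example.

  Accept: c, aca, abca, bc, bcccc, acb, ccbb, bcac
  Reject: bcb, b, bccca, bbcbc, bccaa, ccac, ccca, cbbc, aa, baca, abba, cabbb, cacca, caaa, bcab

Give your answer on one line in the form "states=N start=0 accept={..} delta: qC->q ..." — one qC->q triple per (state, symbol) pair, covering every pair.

states=6 start=0 accept={2,3,5} delta: 0a->0 0b->1 0c->2 1a->2 1b->0 1c->3 2a->3 2b->2 2c->4 3a->5 3b->0 3c->4 4a->4 4b->2 4c->0 5a->0 5b->0 5c->2

State merging on the prefix tree: take the shortest (then alphabetical) example prefix whose next move is undefined and point that move at state 0, else 1, else 2, ...; a target is out if some Accept/Reject pair would then sit in one state with the same input left (inseparable). If every existing state is out, open a new one.
a: 0a undefined. 0a->0: ok.
b: 0b undefined. 0b->0: no, aca/baca meet in 0 with "ca" left. Open state 1: 0b->1.
c: 0c undefined. 0c->0: no, c/ccac meet in 0. 0c->1: no, c/b meet in 1. Open state 2: 0c->2.
ba: 1a undefined. 1a->0: no, aca/baca meet in 2 with "a" left. 1a->1: no, abca/baca meet in 1 with "ca" left. 1a->2: ok.
bb: 1b undefined. 1b->0: ok.
bc: 1c undefined. 1c->0: no, abca/aa meet in 0. 1c->1: no, c/bccca meet in 2. 1c->2: no, acb/bcb meet in 2 with "b" left. Open state 3: 1c->3.
ca: 2a undefined. 2a->0: no, aca/aa meet in 0. 2a->1: no, aca/b meet in 1. 2a->2: no, c/caaa meet in 2. 2a->3: ok.
cb: 2b undefined. 2b->0: no, c/bbcbc meet in 2. 2b->1: no, c/cbbc meet in 2. 2b->2: ok.
cc: 2c undefined. 2c->0: no, c/ccac meet in 2. 2c->1: no, c/baca meet in 2. 2c->2: no, c/bbcbc meet in 2. 2c->3: no, aca/bbcbc meet in 3. Open state 4: 2c->4.
bca: 3a undefined. 3a->0: no, abca/aa meet in 0. 3a->1: no, c/caaa meet in 2. 3a->2: no, c/bcab meet in 2. 3a->3: no, aca/caaa meet in 3. 3a->4: no, abca/bbcbc meet in 4. Open state 5: 3a->5.
bcb: 3b undefined. 3b->0: ok.
bcc: 3c undefined. 3c->0: no, aca/bccca meet in 3. 3c->1: no, aca/bccaa meet in 3. 3c->2: no, abca/bccaa meet in 5. 3c->3: no, abca/bccca meet in 5. 3c->4: ok.
cca: 4a undefined. 4a->0: no, c/ccac meet in 2. 4a->1: no, c/bccaa meet in 2. 4a->2: no, c/baca meet in 2. 4a->3: no, aca/baca meet in 3. 4a->4: ok.
ccb: 4b undefined. 4b->0: no, ccbb/b meet in 1. 4b->1: no, ccbb/bcb meet in 0. 4b->2: ok.
ccc: 4c undefined. 4c->0: ok.
bcab: 5b undefined. 5b->0: ok.
bcac: 5c undefined. 5c->0: no, bcac/bcb meet in 0. 5c->1: no, bcac/b meet in 1. 5c->2: ok.
caaa: 5a undefined. 5a->0: ok.
All examples now run through 6 states with every (state, symbol) defined. Accept strings end in {2,3,5}, Reject strings end in {0,1,4}; accept={2,3,5}.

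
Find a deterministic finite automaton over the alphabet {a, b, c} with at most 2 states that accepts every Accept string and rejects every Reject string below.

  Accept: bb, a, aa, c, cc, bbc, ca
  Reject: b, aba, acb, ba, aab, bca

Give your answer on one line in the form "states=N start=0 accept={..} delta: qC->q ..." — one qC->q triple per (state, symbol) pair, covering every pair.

states=2 start=0 accept={0} delta: 0a->0 0b->1 0c->0 1a->1 1b->0 1c->1

Fold the examples into a partial DFA from state 0: repeatedly fix the first undefined (state, symbol) met by the shortest-then-alphabetical prefix, trying targets in increasing order and rejecting any under which an Accept and a Reject string meet in one state with the same remainder; add a state when all current targets are rejected. Accepting states are where Accept strings end.
a: 0a undefined. 0a->0: ok.
b: 0b undefined. 0b->0: no, bb/b meet in 0. Open state 1: 0b->1.
c: 0c undefined. 0c->0: ok.
ba: 1a undefined. 1a->0: no, a/aba meet in 0. 1a->1: ok.
bb: 1b undefined. 1b->0: ok.
bc: 1c undefined. 1c->0: no, bb/bca meet in 0. 1c->1: ok.
All examples now run through 2 states with every (state, symbol) defined. Accept strings end in {0}, Reject strings end in {1}; accept={0}.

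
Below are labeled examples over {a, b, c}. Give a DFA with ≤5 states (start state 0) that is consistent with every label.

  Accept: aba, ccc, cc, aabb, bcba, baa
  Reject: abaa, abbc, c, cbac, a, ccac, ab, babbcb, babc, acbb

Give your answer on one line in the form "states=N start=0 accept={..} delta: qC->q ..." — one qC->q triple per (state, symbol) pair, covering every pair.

states=4 start=0 accept={0,3} delta: 0a->1 0b->0 0c->1 1a->0 1b->2 1c->3 2a->0 2b->0 2c->1 3a->0 3b->1 3c->0

Fold the examples into a partial DFA from state 0: repeatedly fix the first undefined (state, symbol) met by the shortest-then-alphabetical prefix, trying targets in increasing order and rejecting any under which an Accept and a Reject string meet in one state with the same remainder; add a state when all current targets are rejected. Accepting states are where Accept strings end.
a: 0a undefined. 0a->0: no, baa/abaa meet in 0 with "baa" left. Open state 1: 0a->1.
b: 0b undefined. 0b->0: ok.
c: 0c undefined. 0c->0: no, ccc/c meet in 0. 0c->1: ok.
aa: 1a undefined. 1a->0: ok.
ab: 1b undefined. 1b->0: no, aba/abbc meet in 1. 1b->1: no, cc/abbc meet in 1 with "c" left. Open state 2: 1b->2.
ac: 1c undefined. 1c->0: no, ccc/c meet in 1. 1c->1: no, ccc/c meet in 1. 1c->2: no, ccc/babc meet in 2 with "c" left. Open state 3: 1c->3.
aba: 2a undefined. 2a->0: ok.
abb: 2b undefined. 2b->0: ok.
acb: 3b undefined. 3b->0: no, aba/acbb meet in 0. 3b->1: ok.
cca: 3a undefined. 3a->0: ok.
ccc: 3c undefined. 3c->0: ok.
babc: 2c undefined. 2c->0: no, aba/babc meet in 0. 2c->1: ok.
All examples now run through 4 states with every (state, symbol) defined. Accept strings end in {0,3}, Reject strings end in {1,2}; accept={0,3}.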